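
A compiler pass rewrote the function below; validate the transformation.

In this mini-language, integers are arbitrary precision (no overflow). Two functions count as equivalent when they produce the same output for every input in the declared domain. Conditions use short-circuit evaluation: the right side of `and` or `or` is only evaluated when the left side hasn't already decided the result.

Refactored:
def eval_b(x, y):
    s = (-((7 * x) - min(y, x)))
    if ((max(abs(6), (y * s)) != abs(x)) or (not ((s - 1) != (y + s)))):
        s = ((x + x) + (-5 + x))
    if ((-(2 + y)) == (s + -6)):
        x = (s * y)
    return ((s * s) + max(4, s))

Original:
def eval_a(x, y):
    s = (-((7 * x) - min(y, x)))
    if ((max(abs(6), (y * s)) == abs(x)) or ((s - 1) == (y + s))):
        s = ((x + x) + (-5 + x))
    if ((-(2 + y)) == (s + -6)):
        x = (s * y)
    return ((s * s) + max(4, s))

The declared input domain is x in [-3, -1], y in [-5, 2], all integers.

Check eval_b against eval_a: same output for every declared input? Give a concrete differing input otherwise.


Not equivalent: x=-3, y=-5 separates them (272 vs 200).
eval_a: s=16, then ((max(abs(6), (y * s)) == abs(x)) or ((s - 1) == (y + s))) is false, then ((-(2 + y)) == (s + -6)) is false, then returns 272
eval_b: s=16, then ((max(abs(6), (y * s)) != abs(x)) or (not ((s - 1) != (y + s)))) is true, then s=-14, then ((-(2 + y)) == (s + -6)) is false, then returns 200
verdict: not equivalent; witness: x=-3, y=-5


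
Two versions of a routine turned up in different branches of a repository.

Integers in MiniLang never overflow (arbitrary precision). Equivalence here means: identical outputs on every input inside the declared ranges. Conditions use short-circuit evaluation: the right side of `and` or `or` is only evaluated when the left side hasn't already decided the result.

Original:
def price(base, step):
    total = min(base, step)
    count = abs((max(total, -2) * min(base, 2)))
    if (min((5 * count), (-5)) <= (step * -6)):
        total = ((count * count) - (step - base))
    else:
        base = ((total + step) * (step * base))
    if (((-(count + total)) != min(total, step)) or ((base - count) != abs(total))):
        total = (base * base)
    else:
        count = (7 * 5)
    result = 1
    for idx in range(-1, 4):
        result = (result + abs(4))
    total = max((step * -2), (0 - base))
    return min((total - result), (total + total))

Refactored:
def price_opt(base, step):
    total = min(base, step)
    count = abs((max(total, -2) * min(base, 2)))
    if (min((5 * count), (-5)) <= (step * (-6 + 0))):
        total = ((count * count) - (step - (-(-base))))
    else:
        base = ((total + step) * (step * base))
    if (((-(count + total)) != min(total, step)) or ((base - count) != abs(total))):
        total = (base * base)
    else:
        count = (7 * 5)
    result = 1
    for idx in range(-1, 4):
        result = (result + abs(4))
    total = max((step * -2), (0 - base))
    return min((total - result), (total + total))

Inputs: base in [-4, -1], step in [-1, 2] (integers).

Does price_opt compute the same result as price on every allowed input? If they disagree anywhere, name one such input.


Reading the diff, among the changes: constant usage differs, arithmetic usage differs.
Spot check at base=-3, step=-1 — price: total=-3, then count=6, then (min((5 * count), (-5)) <= (step * -6)) is true, then total=34, then (((-(count + total)) != min(total, step)) or ((base - count) != abs(total))) is true, then total=9, then result=1, then (idx=-1), then result=5, then (idx=0), then result=9, then (idx=1), then result=13, then (idx=2), then result=17, then (idx=3), then result=21, then total=3, then returns -18. price_opt: total=-3, then count=6, then (min((5 * count), (-5)) <= (step * (-6 + 0))) is true, then total=34, then (((-(count + total)) != min(total, step)) or ((base - count) != abs(total))) is true, then total=9, then result=1, then (idx=-1), then result=5, then (idx=0), then result=9, then (idx=1), then result=13, then (idx=2), then result=17, then (idx=3), then result=21, then total=3, then returns -18. Both give -18.
An exhaustive pass over the 16 declared inputs shows identical outputs.
verdict: equivalent


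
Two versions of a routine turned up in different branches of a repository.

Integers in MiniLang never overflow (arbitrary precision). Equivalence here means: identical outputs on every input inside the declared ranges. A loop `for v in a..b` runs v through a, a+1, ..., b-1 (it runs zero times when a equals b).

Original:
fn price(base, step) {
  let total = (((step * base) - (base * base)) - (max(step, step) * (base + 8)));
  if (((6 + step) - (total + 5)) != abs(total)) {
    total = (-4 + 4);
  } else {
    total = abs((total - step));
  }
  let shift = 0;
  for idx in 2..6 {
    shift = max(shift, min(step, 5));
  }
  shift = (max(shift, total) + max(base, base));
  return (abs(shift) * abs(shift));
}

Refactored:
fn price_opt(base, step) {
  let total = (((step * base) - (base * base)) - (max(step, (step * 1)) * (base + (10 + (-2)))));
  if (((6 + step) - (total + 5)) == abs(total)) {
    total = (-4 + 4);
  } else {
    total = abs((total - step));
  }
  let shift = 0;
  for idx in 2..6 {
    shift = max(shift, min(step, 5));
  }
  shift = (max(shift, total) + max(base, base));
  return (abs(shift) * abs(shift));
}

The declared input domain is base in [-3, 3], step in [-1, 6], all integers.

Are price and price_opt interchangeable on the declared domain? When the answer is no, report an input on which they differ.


The rewrite breaks on base=-3, step=0, where the results are 9 and 36.
price: total = -9; (((6 + step) - (total + 5)) != abs(total)) -> true; total = 0; shift = 0; [idx=2]; shift = 0; [idx=3]; shift = 0; [idx=4]; shift = 0; [idx=5]; shift = 0; shift = -3; return 9
price_opt: total = -9; (((6 + step) - (total + 5)) == abs(total)) -> false; total = 9; shift = 0; [idx=2]; shift = 0; [idx=3]; shift = 0; [idx=4]; shift = 0; [idx=5]; shift = 0; shift = 6; return 36
verdict: not equivalent; witness: base=-3, step=0


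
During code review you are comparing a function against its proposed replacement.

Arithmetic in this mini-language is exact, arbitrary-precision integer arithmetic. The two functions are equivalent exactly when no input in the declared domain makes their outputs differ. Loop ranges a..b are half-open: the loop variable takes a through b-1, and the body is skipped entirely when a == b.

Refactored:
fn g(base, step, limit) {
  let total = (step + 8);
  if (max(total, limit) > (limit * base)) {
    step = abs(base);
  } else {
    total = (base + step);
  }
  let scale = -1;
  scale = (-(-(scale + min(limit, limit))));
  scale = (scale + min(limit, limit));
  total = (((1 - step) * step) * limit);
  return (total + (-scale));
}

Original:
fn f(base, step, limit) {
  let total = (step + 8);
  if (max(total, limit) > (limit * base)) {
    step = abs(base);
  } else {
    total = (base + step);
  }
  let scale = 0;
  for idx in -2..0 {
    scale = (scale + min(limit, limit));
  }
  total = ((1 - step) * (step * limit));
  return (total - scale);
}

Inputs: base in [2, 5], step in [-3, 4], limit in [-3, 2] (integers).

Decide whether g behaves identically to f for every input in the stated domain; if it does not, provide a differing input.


base=2, step=-3, limit=-3 yields 12 from f but 13 from g.
verdict: not equivalent; witness: base=2, step=-3, limit=-3


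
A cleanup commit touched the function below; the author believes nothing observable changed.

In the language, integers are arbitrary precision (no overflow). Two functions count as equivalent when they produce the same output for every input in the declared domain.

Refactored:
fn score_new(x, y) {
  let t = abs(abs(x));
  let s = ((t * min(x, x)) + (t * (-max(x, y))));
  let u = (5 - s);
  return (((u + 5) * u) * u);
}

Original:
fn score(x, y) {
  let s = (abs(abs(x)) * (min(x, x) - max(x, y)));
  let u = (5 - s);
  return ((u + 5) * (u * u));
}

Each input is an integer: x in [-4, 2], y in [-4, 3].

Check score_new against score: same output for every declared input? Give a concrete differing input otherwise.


Reading the diff, among the changes: statement counts differ; also local variable names differ; also arithmetic usage differs.
One worked example (x=-1, y=-4) — score: s becomes 0; next u becomes 5; next final value 250; score_new: t becomes 1; next s becomes 0; next u becomes 5; next final value 250; agreement on 250.
Across all 56 domain points the two functions coincide.
verdict: equivalent


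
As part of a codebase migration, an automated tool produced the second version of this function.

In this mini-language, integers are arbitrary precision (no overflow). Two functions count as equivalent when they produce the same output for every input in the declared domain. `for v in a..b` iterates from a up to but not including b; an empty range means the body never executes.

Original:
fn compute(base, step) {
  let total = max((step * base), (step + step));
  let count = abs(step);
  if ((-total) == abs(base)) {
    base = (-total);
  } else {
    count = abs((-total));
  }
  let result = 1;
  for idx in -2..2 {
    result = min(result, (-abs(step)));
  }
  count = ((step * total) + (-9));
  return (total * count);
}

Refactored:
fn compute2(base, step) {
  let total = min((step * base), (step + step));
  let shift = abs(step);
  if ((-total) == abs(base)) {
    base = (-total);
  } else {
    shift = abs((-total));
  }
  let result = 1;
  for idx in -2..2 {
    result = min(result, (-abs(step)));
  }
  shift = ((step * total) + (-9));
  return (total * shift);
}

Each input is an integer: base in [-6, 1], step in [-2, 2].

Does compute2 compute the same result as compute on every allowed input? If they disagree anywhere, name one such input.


There is a counterexample at base=-6, step=-2: -396 on one side, 4 on the other.
compute: total = 12; count = 2; ((-total) == abs(base)) -> false; count = 12; result = 1; [idx=-2]; result = -2; [idx=-1]; result = -2; [idx=0]; result = -2; [idx=1]; result = -2; count = -33; return -396
compute2: total = -4; shift = 2; ((-total) == abs(base)) -> false; shift = 4; result = 1; [idx=-2]; result = -2; [idx=-1]; result = -2; [idx=0]; result = -2; [idx=1]; result = -2; shift = -1; return 4
verdict: not equivalent; witness: base=-6, step=-2


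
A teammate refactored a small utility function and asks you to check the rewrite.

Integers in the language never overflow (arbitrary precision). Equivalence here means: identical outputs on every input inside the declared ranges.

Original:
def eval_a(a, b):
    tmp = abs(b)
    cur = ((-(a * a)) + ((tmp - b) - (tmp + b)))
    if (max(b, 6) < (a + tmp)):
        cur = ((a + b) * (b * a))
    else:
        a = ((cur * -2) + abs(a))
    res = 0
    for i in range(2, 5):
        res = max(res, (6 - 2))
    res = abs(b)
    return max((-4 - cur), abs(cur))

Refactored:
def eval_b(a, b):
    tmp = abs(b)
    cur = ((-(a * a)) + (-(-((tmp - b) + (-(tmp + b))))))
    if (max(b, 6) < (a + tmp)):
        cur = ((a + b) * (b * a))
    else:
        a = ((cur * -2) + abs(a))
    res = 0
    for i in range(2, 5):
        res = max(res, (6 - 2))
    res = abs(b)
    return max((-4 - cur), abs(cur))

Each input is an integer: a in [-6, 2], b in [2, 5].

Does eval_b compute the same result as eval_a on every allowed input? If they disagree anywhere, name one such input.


Side by side, the visible changes include: arithmetic usage differs.
Spot check at a=-6, b=5 — eval_a: tmp = 5; cur = -46; (max(b, 6) < (a + tmp)) -> false; a = 98; res = 0; [i=2]; res = 4; [i=3]; res = 4; [i=4]; res = 4; res = 5; return 46. eval_b: tmp = 5; cur = -46; (max(b, 6) < (a + tmp)) -> false; a = 98; res = 0; [i=2]; res = 4; [i=3]; res = 4; [i=4]; res = 4; res = 5; return 46. Both give 46.
Checked all 36 inputs in the declared domain: the outputs agree on every one.
verdict: equivalent


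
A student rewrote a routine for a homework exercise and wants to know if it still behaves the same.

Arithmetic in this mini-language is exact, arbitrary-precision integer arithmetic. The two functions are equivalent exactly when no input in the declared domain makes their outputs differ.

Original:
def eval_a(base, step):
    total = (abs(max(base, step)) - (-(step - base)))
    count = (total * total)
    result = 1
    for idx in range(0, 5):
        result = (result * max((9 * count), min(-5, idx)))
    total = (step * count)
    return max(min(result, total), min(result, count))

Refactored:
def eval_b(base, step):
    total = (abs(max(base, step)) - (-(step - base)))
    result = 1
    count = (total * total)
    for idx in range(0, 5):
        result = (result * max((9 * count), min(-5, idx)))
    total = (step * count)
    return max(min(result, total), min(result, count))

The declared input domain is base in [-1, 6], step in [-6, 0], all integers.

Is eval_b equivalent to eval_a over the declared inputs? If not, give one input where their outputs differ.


This is a faithful refactor — same computation, different form, but the computed results match everywhere.
One worked example (base=5, step=-4) — eval_a: total := -4 | count := 16 | result := 1 | iter idx=0: | result := 144 | iter idx=1: | result := 20736 | iter idx=2: | result := 2985984 | iter idx=3: | result := 429981696 | iter idx=4: | result := 61917364224 | total := -64 | result 16; eval_b: total := -4 | result := 1 | count := 16 | iter idx=0: | result := 144 | iter idx=1: | result := 20736 | iter idx=2: | result := 2985984 | iter idx=3: | result := 429981696 | iter idx=4: | result := 61917364224 | total := -64 | result 16; agreement on 16.
An exhaustive pass over the 56 declared inputs shows identical outputs.
verdict: equivalent


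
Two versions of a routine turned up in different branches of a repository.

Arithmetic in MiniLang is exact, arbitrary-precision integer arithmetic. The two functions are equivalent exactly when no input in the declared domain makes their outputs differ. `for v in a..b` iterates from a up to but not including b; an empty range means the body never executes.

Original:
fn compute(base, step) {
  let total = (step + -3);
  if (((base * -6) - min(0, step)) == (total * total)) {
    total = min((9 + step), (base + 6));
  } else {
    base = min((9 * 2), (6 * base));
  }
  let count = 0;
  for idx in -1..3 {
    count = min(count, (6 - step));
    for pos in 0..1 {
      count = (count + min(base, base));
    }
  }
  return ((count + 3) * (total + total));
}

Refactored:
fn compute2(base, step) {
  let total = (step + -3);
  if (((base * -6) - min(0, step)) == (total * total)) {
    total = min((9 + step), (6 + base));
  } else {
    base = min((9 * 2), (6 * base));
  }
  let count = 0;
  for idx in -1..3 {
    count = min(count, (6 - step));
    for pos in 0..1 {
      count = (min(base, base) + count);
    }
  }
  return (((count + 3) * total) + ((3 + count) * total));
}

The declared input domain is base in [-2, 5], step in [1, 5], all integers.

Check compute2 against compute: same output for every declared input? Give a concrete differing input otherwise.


Equivalent — the differences include constant usage differs, and arithmetic usage differs, yet no declared input distinguishes the two.
One worked example (base=-1, step=1) — compute: total = -2; (((base * -6) - min(0, step)) == (total * total)) -> false; base = -6; count = 0; [idx=-1]; count = 0; [pos=0]; count = -6; [idx=0]; count = -6; [pos=0]; count = -12; [idx=1]; count = -12; [pos=0]; count = -18; [idx=2]; count = -18; [pos=0]; count = -24; return 84; compute2: total = -2; (((base * -6) - min(0, step)) == (total * total)) -> false; base = -6; count = 0; [idx=-1]; count = 0; [pos=0]; count = -6; [idx=0]; count = -6; [pos=0]; count = -12; [idx=1]; count = -12; [pos=0]; count = -18; [idx=2]; count = -18; [pos=0]; count = -24; return 84; agreement on 84.
Checked all 40 inputs in the declared domain: the outputs agree on every one.
verdict: equivalent


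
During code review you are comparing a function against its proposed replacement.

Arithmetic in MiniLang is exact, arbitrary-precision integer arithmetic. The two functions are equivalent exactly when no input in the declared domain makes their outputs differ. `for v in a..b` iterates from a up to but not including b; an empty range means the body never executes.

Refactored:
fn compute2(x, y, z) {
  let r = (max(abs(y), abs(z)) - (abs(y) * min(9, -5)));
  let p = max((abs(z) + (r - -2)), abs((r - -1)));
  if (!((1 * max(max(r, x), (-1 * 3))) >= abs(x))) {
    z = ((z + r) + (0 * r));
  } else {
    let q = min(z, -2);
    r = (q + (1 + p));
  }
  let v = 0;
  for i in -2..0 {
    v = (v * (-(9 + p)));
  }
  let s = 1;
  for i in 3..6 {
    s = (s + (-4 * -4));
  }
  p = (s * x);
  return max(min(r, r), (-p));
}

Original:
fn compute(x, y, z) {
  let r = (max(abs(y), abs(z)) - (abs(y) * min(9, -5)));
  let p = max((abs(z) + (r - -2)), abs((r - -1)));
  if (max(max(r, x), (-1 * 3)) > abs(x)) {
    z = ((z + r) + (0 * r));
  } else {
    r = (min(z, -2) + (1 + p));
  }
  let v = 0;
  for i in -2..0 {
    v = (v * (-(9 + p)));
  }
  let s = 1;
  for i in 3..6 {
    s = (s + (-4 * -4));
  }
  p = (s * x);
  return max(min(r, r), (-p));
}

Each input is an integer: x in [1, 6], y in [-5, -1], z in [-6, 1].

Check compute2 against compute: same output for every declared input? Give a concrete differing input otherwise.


Take x=1, y=-5, z=-6.
compute: r becomes 31; next p becomes 39; next (max(max(r, x), (-1 * 3)) > abs(x)) evaluates to true; next z becomes 25; next v becomes 0; next at i=-2:; next v becomes 0; next at i=-1:; next v becomes 0; next s becomes 1; next at i=3:; next s becomes 17; next at i=4:; next s becomes 33; next at i=5:; next s becomes 49; next p becomes 49; next final value 31
compute2: r becomes 31; next p becomes 39; next (!((1 * max(max(r, x), (-1 * 3))) >= abs(x))) evaluates to false; next q becomes -6; next r becomes 34; next v becomes 0; next at i=-2:; next v becomes 0; next at i=-1:; next v becomes 0; next s becomes 1; next at i=3:; next s becomes 17; next at i=4:; next s becomes 33; next at i=5:; next s becomes 49; next p becomes 49; next final value 34
31 vs 34 — the two versions disagree here.
verdict: not equivalent; witness: x=1, y=-5, z=-6


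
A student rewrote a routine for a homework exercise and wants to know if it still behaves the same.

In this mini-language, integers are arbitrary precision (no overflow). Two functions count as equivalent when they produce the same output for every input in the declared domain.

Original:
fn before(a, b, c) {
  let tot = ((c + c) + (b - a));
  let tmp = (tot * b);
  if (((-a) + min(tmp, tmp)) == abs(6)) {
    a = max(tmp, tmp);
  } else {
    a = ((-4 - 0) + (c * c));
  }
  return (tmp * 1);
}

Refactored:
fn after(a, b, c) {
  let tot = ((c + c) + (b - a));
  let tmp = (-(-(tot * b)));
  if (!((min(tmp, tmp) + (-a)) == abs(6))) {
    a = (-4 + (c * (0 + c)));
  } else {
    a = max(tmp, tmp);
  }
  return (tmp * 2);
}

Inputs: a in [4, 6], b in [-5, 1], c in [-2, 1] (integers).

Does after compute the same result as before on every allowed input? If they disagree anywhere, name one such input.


Consider the input a=4, b=-5, c=-2.
before: tot = -13; tmp = 65; (((-a) + min(tmp, tmp)) == abs(6)) -> false; a = 0; return 65
after: tot = -13; tmp = 65; (!((min(tmp, tmp) + (-a)) == abs(6))) -> true; a = 0; return 130
65 vs 130 — the two versions disagree here.
verdict: not equivalent; witness: a=4, b=-5, c=-2


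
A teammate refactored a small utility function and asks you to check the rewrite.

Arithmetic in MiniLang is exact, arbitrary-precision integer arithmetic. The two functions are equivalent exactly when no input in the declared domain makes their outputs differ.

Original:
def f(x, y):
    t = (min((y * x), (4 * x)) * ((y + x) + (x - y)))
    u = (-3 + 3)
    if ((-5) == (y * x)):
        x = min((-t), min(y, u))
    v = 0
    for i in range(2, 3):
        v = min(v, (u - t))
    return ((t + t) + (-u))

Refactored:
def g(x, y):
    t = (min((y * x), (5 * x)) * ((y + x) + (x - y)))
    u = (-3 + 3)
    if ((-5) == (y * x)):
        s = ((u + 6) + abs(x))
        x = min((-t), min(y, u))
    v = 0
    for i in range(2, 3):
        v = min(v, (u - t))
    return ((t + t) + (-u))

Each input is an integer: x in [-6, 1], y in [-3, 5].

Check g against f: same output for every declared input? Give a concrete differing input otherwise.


Input x=-6, y=-3: 576 from f versus 720 from g.
verdict: not equivalent; witness: x=-6, y=-3


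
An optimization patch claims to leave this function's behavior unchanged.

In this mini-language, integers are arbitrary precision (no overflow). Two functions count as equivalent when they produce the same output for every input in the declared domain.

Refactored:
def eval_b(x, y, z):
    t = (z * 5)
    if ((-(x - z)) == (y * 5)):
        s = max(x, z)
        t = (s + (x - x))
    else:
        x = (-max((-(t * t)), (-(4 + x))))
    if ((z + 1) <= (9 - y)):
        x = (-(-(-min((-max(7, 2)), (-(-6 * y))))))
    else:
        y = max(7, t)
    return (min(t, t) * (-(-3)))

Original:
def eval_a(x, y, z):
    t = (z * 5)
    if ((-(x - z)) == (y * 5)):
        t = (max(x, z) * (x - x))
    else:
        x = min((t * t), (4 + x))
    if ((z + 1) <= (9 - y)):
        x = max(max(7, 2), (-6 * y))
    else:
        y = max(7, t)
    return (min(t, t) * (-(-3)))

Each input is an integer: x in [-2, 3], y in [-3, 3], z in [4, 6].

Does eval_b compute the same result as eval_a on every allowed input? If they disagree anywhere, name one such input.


Try x=-1, y=1, z=4.
eval_a: t := 20 | ((-(x - z)) == (y * 5)): true | t := 0 | ((z + 1) <= (9 - y)): true | x := 7 | result 0
eval_b: t := 20 | ((-(x - z)) == (y * 5)): true | s := 4 | t := 4 | ((z + 1) <= (9 - y)): true | x := 7 | result 12
0 against 12: the behavior changed.
verdict: not equivalent; witness: x=-1, y=1, z=4


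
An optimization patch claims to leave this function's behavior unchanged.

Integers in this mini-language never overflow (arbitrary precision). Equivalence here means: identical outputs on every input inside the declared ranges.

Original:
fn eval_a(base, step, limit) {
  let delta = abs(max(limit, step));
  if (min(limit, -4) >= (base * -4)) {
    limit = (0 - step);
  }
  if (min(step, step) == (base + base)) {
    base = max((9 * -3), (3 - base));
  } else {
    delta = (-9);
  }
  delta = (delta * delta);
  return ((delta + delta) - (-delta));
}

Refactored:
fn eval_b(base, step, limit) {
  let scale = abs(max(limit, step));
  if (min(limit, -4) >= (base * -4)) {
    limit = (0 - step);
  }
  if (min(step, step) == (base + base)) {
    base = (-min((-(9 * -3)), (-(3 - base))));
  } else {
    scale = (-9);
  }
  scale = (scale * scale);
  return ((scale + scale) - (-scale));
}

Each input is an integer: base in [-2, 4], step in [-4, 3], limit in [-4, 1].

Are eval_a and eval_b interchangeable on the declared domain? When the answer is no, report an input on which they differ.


Behavior is preserved: although min/max/abs usage differs; also local variable names differ, the outputs never diverge.
As a probe, take base=0, step=2, limit=-3: eval_a runs delta becomes 2; next (min(limit, -4) >= (base * -4)) evaluates to false; next (min(step, step) == (base + base)) evaluates to false; next delta becomes -9; next delta becomes 81; next final value 243; eval_b runs scale becomes 2; next (min(limit, -4) >= (base * -4)) evaluates to false; next (min(step, step) == (base + base)) evaluates to false; next scale becomes -9; next scale becomes 81; next final value 243; both end at 243.
Every one of the 336 inputs gives matching results.
verdict: equivalent


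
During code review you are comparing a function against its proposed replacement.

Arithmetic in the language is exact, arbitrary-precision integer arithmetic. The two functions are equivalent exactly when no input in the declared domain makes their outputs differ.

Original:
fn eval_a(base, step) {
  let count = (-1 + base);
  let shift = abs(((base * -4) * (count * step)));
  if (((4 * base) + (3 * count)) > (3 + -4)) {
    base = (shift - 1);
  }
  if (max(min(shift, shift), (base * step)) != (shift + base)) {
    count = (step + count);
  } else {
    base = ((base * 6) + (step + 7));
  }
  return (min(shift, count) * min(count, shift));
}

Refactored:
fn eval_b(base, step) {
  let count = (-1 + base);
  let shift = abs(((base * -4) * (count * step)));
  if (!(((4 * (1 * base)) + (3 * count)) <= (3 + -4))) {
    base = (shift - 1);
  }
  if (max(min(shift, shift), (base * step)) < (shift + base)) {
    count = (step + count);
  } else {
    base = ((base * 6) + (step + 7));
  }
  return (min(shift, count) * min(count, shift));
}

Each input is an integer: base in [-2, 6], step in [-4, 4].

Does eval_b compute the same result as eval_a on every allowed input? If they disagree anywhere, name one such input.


Try base=-2, step=-4.
eval_a: count becomes -3; next shift becomes 96; next (((4 * base) + (3 * count)) > (3 + -4)) evaluates to false; next (max(min(shift, shift), (base * step)) != (shift + base)) evaluates to true; next count becomes -7; next final value 49
eval_b: count becomes -3; next shift becomes 96; next (!(((4 * (1 * base)) + (3 * count)) <= (3 + -4))) evaluates to false; next (max(min(shift, shift), (base * step)) < (shift + base)) evaluates to false; next base becomes -9; next final value 9
49 != 9, so the rewrite changes behavior.
verdict: not equivalent; witness: base=-2, step=-4


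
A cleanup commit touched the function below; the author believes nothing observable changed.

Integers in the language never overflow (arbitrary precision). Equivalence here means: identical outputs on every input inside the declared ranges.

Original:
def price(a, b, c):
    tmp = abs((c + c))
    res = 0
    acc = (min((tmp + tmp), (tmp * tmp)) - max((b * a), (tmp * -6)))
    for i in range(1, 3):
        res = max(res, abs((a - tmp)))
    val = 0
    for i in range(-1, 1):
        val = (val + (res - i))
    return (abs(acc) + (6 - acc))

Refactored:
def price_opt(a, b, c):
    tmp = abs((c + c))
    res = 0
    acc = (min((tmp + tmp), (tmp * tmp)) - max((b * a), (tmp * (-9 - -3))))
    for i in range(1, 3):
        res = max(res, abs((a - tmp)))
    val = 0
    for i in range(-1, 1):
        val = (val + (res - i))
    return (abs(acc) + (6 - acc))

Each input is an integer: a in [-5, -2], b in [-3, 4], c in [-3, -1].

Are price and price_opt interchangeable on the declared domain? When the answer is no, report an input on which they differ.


Reading the diff, among the changes: constant usage differs; also arithmetic usage differs.
One worked example (a=-4, b=-1, c=-1) — price: tmp = 2; res = 0; acc = 0; [i=1]; res = 6; [i=2]; res = 6; val = 0; [i=-1]; val = 7; [i=0]; val = 13; return 6; price_opt: tmp = 2; res = 0; acc = 0; [i=1]; res = 6; [i=2]; res = 6; val = 0; [i=-1]; val = 7; [i=0]; val = 13; return 6; agreement on 6.
Checked all 96 inputs in the declared domain: the outputs agree on every one.
verdict: equivalent


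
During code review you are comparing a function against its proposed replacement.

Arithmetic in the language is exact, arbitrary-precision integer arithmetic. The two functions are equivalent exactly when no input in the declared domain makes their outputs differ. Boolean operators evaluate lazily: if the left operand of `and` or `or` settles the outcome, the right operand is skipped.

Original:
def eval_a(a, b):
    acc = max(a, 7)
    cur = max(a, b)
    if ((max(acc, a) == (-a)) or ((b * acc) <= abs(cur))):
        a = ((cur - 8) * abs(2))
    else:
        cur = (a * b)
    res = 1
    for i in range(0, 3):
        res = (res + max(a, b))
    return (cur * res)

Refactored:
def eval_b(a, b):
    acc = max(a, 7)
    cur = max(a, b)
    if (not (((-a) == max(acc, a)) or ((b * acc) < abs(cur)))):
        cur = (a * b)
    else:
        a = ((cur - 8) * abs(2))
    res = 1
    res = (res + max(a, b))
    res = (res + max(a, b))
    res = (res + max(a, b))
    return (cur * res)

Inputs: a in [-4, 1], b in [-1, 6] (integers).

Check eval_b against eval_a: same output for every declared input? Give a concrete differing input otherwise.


Equivalent. Although `((b * acc) <= abs(cur))` became `((b * acc) < abs(cur))`, no input in the stated domain can expose it.
An exhaustive pass over the 48 declared inputs shows identical outputs.
One worked example (a=1, b=4) — eval_a: acc := 7 | cur := 4 | ((max(acc, a) == (-a)) or ((b * acc) <= abs(cur))): false | cur := 4 | res := 1 | iter i=0: | res := 5 | iter i=1: | res := 9 | iter i=2: | res := 13 | result 52; eval_b: acc := 7 | cur := 4 | (not (((-a) == max(acc, a)) or ((b * acc) < abs(cur)))): true | cur := 4 | res := 1 | res := 5 | res := 9 | res := 13 | result 52; agreement on 52.
verdict: equivalent


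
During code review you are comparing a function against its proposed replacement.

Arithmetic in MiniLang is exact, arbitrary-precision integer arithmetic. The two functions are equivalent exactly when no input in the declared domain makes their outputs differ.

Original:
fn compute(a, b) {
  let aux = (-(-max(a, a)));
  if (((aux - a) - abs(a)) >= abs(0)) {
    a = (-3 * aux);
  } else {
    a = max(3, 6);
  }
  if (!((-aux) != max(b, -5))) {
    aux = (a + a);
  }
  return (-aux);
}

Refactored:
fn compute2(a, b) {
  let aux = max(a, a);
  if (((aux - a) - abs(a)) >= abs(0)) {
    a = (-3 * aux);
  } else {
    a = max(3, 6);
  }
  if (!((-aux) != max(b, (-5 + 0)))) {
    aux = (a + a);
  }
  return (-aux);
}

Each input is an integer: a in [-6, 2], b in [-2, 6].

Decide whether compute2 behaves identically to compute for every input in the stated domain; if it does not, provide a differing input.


Reading the diff, among the changes: arithmetic usage differs; constant usage differs.
Spot check at a=1, b=5 — compute: aux = 1; (((aux - a) - abs(a)) >= abs(0)) -> false; a = 6; (!((-aux) != max(b, -5))) -> false; return -1. compute2: aux = 1; (((aux - a) - abs(a)) >= abs(0)) -> false; a = 6; (!((-aux) != max(b, (-5 + 0)))) -> false; return -1. Both give -1.
Checked all 81 inputs in the declared domain: the outputs agree on every one.
verdict: equivalent


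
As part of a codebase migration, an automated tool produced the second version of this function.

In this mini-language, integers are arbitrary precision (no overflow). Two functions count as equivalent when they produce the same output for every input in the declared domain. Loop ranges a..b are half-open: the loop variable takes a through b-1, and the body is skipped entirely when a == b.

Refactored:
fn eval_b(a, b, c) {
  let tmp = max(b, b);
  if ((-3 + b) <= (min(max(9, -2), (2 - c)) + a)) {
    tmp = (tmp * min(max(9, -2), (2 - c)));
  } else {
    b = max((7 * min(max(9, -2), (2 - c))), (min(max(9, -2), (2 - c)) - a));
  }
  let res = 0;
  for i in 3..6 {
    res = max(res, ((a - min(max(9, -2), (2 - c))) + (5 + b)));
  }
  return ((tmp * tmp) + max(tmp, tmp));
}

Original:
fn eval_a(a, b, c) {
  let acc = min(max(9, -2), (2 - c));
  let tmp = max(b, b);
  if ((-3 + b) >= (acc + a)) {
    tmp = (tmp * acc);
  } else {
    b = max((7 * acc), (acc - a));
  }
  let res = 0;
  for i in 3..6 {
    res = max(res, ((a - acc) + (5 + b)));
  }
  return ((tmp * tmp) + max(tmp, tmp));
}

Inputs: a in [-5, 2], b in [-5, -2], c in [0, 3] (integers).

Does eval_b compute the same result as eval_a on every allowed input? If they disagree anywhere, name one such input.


Consider the input a=-5, b=-5, c=0.
eval_a: acc=2, then tmp=-5, then ((-3 + b) >= (acc + a)) is false, then b=14, then res=0, then (i=3), then res=12, then (i=4), then res=12, then (i=5), then res=12, then returns 20
eval_b: tmp=-5, then ((-3 + b) <= (min(max(9, -2), (2 - c)) + a)) is true, then tmp=-10, then res=0, then (i=3), then res=0, then (i=4), then res=0, then (i=5), then res=0, then returns 90
20 and 90 differ, so these are not the same function on this domain.
verdict: not equivalent; witness: a=-5, b=-5, c=0


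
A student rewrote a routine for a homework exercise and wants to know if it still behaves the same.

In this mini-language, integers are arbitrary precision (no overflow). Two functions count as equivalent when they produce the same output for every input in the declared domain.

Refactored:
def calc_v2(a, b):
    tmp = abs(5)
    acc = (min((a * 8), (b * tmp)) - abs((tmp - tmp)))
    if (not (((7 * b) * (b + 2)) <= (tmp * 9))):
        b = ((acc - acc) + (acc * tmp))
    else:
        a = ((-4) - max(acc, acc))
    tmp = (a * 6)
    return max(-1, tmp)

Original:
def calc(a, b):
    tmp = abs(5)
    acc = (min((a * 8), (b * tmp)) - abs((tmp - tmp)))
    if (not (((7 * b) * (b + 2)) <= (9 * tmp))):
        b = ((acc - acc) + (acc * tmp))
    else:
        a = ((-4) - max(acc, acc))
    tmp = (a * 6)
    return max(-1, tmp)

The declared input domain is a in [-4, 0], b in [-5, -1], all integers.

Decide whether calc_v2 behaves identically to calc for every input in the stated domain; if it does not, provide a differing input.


Changes here: same computation, different form; the full 25-point sweep finds no disagreement.
verdict: equivalent


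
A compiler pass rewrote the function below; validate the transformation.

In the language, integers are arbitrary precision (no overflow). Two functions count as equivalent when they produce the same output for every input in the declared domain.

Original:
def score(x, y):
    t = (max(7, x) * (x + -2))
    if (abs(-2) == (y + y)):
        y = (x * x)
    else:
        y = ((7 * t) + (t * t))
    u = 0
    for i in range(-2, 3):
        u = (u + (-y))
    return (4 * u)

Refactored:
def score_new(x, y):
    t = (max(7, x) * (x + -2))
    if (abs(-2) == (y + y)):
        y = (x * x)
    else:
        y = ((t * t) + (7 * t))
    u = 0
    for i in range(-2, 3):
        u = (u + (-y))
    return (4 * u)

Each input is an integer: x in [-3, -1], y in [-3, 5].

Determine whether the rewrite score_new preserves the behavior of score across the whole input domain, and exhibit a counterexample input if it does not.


Reading the diff, among the changes: same computation, different form.
Spot check at x=-1, y=-1 — score: t=-21, then (abs(-2) == (y + y)) is false, then y=294, then u=0, then (i=-2), then u=-294, then (i=-1), then u=-588, then (i=0), then u=-882, then (i=1), then u=-1176, then (i=2), then u=-1470, then returns -5880. score_new: t=-21, then (abs(-2) == (y + y)) is false, then y=294, then u=0, then (i=-2), then u=-294, then (i=-1), then u=-588, then (i=0), then u=-882, then (i=1), then u=-1176, then (i=2), then u=-1470, then returns -5880. Both give -5880.
Checked all 27 inputs in the declared domain: the outputs agree on every one.
verdict: equivalent


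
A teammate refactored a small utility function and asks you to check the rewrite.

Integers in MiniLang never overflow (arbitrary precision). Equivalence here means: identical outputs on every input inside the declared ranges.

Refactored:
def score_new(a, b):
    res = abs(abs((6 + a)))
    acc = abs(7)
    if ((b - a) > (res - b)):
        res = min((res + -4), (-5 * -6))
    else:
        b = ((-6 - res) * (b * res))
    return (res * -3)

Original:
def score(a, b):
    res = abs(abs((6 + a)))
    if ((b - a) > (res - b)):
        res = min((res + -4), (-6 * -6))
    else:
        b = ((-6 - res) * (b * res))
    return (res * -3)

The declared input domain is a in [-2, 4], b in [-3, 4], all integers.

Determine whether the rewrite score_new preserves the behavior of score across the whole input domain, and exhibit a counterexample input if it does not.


The suspicious edit (`-6` became `-5`) never changes the result for any input inside the declared domain; all 56 inputs agree.
verdict: equivalent


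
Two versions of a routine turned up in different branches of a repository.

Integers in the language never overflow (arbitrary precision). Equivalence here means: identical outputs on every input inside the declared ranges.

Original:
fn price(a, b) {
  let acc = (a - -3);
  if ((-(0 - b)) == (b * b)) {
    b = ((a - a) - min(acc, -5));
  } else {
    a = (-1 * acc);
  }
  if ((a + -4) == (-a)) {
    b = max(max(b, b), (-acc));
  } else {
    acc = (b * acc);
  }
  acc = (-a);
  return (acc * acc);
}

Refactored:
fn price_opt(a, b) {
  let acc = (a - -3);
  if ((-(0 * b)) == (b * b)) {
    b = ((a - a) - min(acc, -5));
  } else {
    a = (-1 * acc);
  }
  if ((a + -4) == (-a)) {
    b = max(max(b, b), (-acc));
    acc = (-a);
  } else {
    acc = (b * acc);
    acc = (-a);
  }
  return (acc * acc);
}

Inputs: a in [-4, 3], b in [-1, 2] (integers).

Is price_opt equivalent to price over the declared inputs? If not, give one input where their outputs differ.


The rewrite breaks on a=-4, b=1, where the results are 16 and 1.
price: acc=-1, then ((-(0 - b)) == (b * b)) is true, then b=5, then ((a + -4) == (-a)) is false, then acc=-5, then acc=4, then returns 16
price_opt: acc=-1, then ((-(0 * b)) == (b * b)) is false, then a=1, then ((a + -4) == (-a)) is false, then acc=-1, then acc=-1, then returns 1
verdict: not equivalent; witness: a=-4, b=1


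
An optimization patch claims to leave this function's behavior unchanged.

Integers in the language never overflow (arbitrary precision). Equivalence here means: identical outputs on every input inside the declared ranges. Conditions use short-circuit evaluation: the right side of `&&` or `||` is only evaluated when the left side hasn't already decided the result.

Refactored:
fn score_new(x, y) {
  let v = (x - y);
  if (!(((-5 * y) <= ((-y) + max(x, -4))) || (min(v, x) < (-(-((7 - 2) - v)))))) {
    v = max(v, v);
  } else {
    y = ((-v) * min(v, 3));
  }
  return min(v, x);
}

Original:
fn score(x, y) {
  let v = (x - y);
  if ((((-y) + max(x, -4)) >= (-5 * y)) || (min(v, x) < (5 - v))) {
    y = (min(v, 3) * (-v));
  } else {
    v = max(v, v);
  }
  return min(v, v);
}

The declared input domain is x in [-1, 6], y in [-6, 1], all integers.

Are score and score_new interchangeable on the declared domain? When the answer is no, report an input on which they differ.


Try x=-1, y=-6.
score: v becomes 5; next ((((-y) + max(x, -4)) >= (-5 * y)) || (min(v, x) < (5 - v))) evaluates to true; next y becomes -15; next final value 5
score_new: v becomes 5; next (!(((-5 * y) <= ((-y) + max(x, -4))) || (min(v, x) < (-(-((7 - 2) - v)))))) evaluates to false; next y becomes -15; next final value -1
5 vs -1 — the two versions disagree here.
verdict: not equivalent; witness: x=-1, y=-6


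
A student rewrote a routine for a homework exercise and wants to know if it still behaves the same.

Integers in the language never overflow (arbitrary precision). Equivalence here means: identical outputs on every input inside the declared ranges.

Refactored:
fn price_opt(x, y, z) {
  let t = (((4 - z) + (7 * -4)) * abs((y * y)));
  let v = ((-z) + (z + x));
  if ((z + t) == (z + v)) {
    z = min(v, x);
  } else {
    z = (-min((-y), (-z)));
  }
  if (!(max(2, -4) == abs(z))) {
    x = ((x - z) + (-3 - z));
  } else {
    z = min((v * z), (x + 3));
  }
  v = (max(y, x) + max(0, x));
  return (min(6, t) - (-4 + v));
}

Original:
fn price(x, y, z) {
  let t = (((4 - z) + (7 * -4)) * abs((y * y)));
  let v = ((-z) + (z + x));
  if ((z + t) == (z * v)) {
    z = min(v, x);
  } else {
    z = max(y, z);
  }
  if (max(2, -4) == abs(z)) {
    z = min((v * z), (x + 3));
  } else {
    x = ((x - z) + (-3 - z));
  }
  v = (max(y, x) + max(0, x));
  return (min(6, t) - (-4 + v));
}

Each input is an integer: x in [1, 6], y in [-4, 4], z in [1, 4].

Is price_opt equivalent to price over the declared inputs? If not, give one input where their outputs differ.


These are not equivalent — on x=1, y=0, z=2 the outputs split (4 vs 2).
price: t becomes 0; next v becomes 1; next ((z + t) == (z * v)) evaluates to true; next z becomes 1; next (max(2, -4) == abs(z)) evaluates to false; next x becomes -4; next v becomes 0; next final value 4
price_opt: t becomes 0; next v becomes 1; next ((z + t) == (z + v)) evaluates to false; next z becomes 2; next (!(max(2, -4) == abs(z))) evaluates to false; next z becomes 2; next v becomes 2; next final value 2
verdict: not equivalent; witness: x=1, y=0, z=2


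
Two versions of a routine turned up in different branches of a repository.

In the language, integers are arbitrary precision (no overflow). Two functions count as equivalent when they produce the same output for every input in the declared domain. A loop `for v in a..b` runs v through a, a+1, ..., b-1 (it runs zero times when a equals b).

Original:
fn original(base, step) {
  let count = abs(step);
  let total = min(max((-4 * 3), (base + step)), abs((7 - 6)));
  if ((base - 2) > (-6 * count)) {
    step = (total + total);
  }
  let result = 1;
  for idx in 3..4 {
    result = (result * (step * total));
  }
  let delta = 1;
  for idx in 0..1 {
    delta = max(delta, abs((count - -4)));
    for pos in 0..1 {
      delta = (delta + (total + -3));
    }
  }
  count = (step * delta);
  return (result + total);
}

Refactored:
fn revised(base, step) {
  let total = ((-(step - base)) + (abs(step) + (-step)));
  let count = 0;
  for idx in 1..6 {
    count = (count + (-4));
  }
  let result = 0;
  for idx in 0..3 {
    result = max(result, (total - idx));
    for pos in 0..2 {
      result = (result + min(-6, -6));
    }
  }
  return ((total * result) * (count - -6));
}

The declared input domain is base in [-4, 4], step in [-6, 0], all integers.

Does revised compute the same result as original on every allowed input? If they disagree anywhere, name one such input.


These are not equivalent — on base=-4, step=-6 the outputs split (190 vs 0).
original: count becomes 6; next total becomes -10; next ((base - 2) > (-6 * count)) evaluates to true; next step becomes -20; next result becomes 1; next at idx=3:; next result becomes 200; next delta becomes 1; next at idx=0:; next delta becomes 10; next at pos=0:; next delta becomes -3; next count becomes 60; next final value 190
revised: total becomes 14; next count becomes 0; next at idx=1:; next count becomes -4; next at idx=2:; next count becomes -8; next at idx=3:; next count becomes -12; next at idx=4:; next count becomes -16; next at idx=5:; next count becomes -20; next result becomes 0; next at idx=0:; next result becomes 14; next at pos=0:; next result becomes 8; next at pos=1:; next result becomes 2; next at idx=1:; next result becomes 13; next at pos=0:; next result becomes 7; next at pos=1:; next result becomes 1; next at idx=2:; next result becomes 12; next at pos=0:; next result becomes 6; next at pos=1:; next result becomes 0; next final value 0
verdict: not equivalent; witness: base=-4, step=-6
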